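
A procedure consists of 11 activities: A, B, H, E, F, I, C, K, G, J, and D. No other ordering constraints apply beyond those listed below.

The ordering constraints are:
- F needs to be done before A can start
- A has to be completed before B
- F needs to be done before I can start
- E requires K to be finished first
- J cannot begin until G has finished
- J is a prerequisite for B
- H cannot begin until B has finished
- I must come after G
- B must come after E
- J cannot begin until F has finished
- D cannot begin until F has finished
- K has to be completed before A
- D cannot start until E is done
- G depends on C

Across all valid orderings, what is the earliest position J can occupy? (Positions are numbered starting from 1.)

Every activity that must precede J has to come before it. Tracing all chains that end at J, those activities are: F, C, G — 3 in total.
So at minimum 3 activities come before J, putting J no earlier than position 4. That position is achievable by scheduling exactly those predecessors first.

4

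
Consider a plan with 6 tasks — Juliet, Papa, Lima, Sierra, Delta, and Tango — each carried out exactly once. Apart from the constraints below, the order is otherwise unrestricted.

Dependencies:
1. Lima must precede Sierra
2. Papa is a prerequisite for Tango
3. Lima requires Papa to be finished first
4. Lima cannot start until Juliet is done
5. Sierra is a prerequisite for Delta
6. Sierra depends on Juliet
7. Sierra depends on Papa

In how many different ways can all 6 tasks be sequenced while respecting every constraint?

9

The tasks with no prerequisites are Juliet, Papa; any of them can be placed first.
Systematically extending each partial ordering one task at a time and counting, there are 9 complete orderings.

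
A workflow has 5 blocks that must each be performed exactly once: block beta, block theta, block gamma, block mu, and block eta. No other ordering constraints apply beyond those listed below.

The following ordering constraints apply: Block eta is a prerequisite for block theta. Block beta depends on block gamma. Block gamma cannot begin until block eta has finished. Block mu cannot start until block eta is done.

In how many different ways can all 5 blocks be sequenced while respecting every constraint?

Block eta is the only block with nothing required before it, so every ordering starts there.
Counting all ways to extend the partial order to a total order gives 12.

12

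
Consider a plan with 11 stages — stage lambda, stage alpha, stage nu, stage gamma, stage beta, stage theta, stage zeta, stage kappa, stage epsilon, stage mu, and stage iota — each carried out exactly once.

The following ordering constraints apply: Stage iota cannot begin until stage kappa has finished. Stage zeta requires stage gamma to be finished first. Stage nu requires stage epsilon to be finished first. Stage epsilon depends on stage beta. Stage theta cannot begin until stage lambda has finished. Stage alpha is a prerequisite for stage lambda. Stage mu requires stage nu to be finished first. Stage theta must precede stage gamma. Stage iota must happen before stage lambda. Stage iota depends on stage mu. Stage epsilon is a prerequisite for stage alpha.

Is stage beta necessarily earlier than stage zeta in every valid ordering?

Tracing the constraints gives a chain: stage beta → stage epsilon → stage alpha → stage lambda → stage theta → stage gamma → stage zeta.
So stage beta must precede stage zeta in any valid ordering.

Yes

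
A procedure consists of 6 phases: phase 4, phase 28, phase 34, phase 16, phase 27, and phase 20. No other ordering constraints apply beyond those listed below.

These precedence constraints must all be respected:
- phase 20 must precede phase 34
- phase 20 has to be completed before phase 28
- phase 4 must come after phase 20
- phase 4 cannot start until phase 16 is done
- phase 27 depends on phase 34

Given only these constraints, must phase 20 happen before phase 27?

Tracing the constraints gives a chain: phase 20 → phase 34 → phase 27.
So phase 20 must precede phase 27 in any valid ordering.

Yes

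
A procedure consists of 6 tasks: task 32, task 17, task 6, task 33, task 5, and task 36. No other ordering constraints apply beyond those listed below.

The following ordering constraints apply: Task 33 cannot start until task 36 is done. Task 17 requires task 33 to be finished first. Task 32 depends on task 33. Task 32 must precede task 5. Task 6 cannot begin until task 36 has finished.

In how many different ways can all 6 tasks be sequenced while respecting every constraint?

15

Only task 36 has no prerequisites, so it must go first.
Counting all ways to extend the partial order to a total order gives 15.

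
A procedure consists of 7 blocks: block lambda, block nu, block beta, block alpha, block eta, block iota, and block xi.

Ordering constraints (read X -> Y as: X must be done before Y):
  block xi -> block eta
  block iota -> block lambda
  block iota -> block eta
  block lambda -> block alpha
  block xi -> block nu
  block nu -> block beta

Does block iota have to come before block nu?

No

Nothing in the constraints links block iota and block nu; they are unordered relative to each other.
So block iota can come before block nu or after — it is not forced.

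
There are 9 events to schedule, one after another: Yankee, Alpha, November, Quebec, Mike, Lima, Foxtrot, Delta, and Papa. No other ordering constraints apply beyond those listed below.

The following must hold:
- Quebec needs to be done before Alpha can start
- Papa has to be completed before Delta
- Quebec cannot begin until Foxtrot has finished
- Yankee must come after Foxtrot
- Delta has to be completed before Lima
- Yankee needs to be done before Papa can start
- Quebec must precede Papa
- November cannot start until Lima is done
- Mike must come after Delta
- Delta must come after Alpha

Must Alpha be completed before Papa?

No

Nothing in the constraints links Alpha and Papa; they are unordered relative to each other.
A valid ordering placing Papa before Alpha exists, so the answer is no.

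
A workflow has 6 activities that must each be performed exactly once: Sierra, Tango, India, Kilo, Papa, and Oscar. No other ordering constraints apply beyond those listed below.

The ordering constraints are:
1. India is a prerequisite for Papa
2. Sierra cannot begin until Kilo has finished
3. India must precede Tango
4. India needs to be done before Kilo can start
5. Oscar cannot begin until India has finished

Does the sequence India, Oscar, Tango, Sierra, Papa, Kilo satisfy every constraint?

In the proposed order, Sierra appears before Kilo.
That contradicts the constraint that Kilo must precede Sierra.

No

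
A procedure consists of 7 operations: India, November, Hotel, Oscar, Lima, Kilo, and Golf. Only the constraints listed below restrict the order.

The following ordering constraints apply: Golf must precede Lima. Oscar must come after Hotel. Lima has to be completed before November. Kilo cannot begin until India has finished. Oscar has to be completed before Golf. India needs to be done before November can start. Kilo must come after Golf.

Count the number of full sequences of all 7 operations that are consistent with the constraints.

The operations with no prerequisites are India, Hotel; any of them can be placed first.
Counting all ways to extend the partial order to a total order gives 14.

14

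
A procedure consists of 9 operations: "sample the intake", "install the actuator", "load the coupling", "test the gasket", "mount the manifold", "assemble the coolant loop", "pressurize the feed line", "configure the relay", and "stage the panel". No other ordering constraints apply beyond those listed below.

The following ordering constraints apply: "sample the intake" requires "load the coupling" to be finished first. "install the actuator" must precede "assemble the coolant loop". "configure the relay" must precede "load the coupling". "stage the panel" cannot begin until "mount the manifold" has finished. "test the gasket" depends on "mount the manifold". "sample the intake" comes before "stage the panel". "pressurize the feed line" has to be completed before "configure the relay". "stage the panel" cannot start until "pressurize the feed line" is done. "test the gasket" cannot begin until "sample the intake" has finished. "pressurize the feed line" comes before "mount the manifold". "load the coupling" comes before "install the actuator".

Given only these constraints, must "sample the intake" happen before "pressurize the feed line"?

The constraints actually force "pressurize the feed line" before "sample the intake" (via "pressurize the feed line" → "configure the relay" → "load the coupling" → "sample the intake"), not the other way around.
So "sample the intake" does not have to come before "pressurize the feed line" — it cannot.

No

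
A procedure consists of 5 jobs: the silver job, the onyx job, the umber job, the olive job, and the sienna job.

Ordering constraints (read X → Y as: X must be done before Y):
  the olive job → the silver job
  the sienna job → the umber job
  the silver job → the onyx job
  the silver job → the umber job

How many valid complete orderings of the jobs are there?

2 jobs have no prerequisites (the olive job, the sienna job), so any of them could come first.
Enumerating by repeatedly choosing an available job (one whose prerequisites are all placed) gives 7 distinct complete orderings.

7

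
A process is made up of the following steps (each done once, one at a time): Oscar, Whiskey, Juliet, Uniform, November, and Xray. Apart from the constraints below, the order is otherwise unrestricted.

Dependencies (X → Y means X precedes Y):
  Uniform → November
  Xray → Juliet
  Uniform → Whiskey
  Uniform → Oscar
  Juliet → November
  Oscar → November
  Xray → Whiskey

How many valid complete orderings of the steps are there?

2 steps have no prerequisites (Uniform, Xray), so any of them could come first.
Counting all ways to extend the partial order to a total order gives 22.

22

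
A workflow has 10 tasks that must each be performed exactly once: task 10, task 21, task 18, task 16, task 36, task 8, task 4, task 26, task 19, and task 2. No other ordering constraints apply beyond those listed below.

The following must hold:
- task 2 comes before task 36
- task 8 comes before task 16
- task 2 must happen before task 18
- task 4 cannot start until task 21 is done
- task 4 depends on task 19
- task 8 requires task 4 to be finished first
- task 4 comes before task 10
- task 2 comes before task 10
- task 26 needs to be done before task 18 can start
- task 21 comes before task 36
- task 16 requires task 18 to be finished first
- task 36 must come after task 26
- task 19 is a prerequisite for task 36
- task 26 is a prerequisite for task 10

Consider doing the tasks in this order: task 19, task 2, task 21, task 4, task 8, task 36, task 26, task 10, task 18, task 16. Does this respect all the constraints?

The sequence places task 36 ahead of task 26.
That contradicts the constraint that task 26 must precede task 36.

No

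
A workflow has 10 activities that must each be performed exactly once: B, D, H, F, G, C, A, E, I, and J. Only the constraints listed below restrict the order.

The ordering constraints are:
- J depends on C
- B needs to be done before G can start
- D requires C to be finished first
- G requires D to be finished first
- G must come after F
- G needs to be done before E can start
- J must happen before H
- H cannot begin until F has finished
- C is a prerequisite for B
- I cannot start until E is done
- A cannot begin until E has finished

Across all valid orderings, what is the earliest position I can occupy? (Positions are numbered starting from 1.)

The activities that are forced before I, directly or transitively, are B, D, F, G, C, E. That's 6 activities.
With 6 mandatory predecessors, the earliest I can sit is position 6+1 = 7, and placing just those 6 first achieves it.

7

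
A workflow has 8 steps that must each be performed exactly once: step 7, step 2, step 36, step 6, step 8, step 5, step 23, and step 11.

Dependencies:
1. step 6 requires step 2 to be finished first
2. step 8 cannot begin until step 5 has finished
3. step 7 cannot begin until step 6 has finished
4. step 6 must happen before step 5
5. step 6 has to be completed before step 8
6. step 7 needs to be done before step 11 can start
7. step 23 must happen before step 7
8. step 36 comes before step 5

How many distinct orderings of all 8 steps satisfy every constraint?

96

The steps with no prerequisites are step 2, step 36, step 23; any of them can be placed first.
Enumerating by repeatedly choosing an available step (one whose prerequisites are all placed) gives 96 distinct complete orderings.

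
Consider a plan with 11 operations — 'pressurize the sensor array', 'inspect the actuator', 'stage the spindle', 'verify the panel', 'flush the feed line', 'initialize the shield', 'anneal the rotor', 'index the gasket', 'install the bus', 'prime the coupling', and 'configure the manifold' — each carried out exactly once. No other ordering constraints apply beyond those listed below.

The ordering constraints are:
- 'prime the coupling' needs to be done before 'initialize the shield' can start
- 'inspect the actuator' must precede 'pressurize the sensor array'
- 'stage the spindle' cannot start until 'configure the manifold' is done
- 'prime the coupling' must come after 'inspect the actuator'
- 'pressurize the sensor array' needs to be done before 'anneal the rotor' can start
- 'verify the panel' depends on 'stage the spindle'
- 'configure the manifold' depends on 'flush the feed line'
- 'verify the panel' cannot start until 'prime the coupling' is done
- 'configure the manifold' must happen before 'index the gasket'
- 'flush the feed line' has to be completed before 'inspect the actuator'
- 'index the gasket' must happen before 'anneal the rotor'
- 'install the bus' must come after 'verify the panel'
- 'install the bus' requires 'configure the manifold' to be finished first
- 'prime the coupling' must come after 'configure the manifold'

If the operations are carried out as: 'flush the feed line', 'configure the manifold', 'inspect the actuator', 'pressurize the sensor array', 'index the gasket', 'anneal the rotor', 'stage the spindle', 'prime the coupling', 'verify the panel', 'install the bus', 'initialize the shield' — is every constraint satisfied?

Yes

Checking each listed constraint against this order: for instance, 'configure the manifold' is in position 2 and 'install the bus' in position 10, so that constraint holds — and the remaining constraints check out the same way.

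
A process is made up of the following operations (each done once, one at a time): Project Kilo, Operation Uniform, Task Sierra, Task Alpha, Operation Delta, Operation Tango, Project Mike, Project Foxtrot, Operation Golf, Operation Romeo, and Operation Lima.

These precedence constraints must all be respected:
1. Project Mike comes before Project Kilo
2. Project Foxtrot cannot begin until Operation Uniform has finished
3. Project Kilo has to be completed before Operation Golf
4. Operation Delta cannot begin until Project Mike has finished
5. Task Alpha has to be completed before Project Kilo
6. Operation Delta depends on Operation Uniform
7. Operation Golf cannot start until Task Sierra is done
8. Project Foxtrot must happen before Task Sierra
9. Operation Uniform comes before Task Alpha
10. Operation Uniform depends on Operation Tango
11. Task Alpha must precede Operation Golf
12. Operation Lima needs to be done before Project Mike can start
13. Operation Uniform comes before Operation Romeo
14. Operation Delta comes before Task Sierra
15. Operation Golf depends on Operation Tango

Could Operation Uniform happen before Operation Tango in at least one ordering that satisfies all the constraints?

Following Operation Tango → Operation Uniform, Operation Tango must precede Operation Uniform in every valid ordering.
Hence Operation Uniform can never be scheduled before Operation Tango.

No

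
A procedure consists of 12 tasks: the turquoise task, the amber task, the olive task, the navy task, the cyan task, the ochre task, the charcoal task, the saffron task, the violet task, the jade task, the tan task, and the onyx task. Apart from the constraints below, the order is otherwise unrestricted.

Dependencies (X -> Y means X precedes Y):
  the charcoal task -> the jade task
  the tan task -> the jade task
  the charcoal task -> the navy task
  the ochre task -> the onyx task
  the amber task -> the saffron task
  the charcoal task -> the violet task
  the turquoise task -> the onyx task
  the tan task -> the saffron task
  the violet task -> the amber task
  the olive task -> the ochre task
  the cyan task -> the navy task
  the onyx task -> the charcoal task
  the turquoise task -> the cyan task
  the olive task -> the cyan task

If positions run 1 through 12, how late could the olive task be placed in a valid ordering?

3

Every task that must follow the olive task has to come after it. Tracing all chains starting from the olive task, those tasks are: the amber task, the navy task, the cyan task, the ochre task, the charcoal task, the saffron task, the violet task, the jade task, the onyx task — 9 in total.
With 9 mandatory successors out of 12 tasks total, the latest slot for the olive task is 12−9 = 3, and it's reachable by doing all non-successors before the olive task.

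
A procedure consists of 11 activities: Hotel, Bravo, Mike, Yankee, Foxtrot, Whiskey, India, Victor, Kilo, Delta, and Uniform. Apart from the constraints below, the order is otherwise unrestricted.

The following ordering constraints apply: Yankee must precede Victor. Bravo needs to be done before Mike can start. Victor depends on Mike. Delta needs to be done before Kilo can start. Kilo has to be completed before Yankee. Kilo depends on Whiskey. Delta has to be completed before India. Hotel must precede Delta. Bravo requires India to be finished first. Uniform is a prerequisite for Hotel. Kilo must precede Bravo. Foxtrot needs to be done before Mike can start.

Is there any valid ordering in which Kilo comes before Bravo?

The constraints force Kilo before Bravo, so yes — every valid ordering has Kilo earlier.

Yes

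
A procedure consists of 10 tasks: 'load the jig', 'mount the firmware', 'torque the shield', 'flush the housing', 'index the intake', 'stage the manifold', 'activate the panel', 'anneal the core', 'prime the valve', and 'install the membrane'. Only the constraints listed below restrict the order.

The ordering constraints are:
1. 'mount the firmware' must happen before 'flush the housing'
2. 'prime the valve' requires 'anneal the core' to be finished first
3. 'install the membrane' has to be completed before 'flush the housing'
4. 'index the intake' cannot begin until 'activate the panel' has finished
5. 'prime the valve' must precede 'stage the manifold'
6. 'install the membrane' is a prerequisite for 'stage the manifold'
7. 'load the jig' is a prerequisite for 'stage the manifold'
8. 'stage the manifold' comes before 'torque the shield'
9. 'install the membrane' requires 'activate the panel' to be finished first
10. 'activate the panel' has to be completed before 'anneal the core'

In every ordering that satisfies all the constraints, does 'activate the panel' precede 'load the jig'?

'activate the panel' and 'load the jig' are not related by any chain of constraints.
There exist valid orderings with 'load the jig' before 'activate the panel', so 'activate the panel' is not required to come first.

No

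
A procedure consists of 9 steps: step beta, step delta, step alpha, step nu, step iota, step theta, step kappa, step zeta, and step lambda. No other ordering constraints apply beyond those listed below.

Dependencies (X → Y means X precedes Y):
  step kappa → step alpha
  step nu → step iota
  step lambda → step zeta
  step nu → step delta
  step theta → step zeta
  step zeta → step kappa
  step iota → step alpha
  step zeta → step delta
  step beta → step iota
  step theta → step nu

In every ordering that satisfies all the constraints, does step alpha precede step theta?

No

The constraints actually force step theta before step alpha (via step theta → step nu → step iota → step alpha), not the other way around.
So step alpha does not have to come before step theta — it cannot.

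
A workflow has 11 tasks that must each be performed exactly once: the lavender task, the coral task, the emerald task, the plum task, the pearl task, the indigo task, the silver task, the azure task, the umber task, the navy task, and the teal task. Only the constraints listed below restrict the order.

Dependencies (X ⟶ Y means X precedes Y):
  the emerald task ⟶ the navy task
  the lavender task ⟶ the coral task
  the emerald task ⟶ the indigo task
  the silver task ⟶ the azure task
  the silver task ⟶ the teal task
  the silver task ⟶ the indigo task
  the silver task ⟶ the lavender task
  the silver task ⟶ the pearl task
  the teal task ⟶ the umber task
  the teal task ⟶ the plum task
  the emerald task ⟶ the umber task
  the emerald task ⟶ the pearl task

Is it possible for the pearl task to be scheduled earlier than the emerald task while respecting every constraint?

No

The constraints give a chain the emerald task → the pearl task, which forces the emerald task before the pearl task.
So no valid ordering can have the pearl task before the emerald task.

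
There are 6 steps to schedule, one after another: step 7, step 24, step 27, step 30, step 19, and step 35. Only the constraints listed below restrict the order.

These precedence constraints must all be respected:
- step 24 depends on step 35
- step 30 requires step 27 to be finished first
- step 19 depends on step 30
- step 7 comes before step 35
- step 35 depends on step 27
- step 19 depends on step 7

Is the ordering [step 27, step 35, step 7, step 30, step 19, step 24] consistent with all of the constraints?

No

The sequence places step 35 ahead of step 7.
Since step 7 is required before step 35, the ordering is invalid.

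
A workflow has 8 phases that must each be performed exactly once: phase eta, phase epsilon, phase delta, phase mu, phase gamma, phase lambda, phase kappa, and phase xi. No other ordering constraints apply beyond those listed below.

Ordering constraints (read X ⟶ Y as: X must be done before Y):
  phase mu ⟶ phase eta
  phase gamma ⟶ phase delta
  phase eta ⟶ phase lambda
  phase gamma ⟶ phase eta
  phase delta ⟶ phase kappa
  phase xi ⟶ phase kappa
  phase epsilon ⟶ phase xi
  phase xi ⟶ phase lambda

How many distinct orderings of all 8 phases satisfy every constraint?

206

3 phases have no prerequisites (phase epsilon, phase mu, phase gamma), so any of them could come first.
Systematically extending each partial ordering one phase at a time and counting, there are 206 complete orderings.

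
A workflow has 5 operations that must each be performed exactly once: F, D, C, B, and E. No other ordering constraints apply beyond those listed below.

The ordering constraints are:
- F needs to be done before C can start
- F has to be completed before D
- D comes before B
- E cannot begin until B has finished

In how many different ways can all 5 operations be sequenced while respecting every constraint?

4

Only F has no prerequisites, so it must go first.
Systematically extending each partial ordering one operation at a time and counting, there are 4 complete orderings.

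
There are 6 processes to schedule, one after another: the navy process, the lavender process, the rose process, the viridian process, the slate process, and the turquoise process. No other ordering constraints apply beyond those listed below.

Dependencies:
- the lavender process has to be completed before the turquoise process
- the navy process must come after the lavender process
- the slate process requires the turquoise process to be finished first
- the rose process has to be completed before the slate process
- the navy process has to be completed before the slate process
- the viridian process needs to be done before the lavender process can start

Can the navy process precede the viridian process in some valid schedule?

No

Following the viridian process → the lavender process → the navy process, the viridian process must precede the navy process in every valid ordering.
So no valid ordering can have the navy process before the viridian process.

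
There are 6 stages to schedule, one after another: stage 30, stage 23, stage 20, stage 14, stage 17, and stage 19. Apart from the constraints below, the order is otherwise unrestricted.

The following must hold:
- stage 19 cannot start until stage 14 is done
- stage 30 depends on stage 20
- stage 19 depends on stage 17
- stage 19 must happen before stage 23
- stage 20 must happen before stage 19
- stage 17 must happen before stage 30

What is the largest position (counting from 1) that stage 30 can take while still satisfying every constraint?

Nothing depends on stage 30, so it can be the final stage, position 6.

6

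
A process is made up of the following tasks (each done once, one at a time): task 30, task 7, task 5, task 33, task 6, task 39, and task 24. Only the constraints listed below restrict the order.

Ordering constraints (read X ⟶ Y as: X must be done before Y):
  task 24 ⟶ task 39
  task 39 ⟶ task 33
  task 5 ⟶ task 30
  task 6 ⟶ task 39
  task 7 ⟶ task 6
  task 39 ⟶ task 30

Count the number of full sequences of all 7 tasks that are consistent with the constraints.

The tasks with no prerequisites are task 7, task 5, task 24; any of them can be placed first.
Enumerating by repeatedly choosing an available task (one whose prerequisites are all placed) gives 33 distinct complete orderings.

33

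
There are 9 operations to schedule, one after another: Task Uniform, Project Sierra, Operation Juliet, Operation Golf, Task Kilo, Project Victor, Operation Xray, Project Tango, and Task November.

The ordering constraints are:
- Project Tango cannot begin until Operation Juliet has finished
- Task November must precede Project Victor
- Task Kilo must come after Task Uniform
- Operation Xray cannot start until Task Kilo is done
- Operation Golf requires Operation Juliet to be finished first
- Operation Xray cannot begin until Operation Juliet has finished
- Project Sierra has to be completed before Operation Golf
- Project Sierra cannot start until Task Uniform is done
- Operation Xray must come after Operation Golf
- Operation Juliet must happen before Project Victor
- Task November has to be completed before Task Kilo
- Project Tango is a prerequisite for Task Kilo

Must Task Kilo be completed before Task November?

In fact the dependencies run the other way: Task November → Task Kilo.
So Task Kilo never precedes Task November.

No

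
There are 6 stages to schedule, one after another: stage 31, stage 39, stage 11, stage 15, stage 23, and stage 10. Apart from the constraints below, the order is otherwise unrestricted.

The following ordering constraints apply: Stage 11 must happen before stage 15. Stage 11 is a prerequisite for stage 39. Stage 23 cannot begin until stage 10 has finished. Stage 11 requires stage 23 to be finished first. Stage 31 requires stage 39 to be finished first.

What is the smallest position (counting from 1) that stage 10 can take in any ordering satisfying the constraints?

No constraint forces any other stage before stage 10, so it can be placed first.

1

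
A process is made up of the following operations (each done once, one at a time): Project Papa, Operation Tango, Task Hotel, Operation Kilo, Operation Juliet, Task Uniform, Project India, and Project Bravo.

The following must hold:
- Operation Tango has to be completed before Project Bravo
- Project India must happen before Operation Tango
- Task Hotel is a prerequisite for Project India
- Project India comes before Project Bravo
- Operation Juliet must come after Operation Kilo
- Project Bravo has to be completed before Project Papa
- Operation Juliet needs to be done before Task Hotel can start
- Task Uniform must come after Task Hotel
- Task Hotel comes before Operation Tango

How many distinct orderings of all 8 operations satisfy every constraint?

Operation Kilo is the only operation with nothing required before it, so every ordering starts there.
Counting all ways to extend the partial order to a total order gives 5.

5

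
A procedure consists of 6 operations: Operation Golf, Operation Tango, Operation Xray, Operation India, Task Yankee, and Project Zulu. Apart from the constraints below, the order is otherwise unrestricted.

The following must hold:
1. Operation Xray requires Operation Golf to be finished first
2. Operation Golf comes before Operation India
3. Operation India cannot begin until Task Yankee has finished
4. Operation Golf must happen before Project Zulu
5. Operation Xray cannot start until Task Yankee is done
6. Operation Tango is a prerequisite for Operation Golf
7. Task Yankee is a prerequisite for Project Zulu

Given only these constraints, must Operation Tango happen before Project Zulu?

There is a constraint chain Operation Tango → Operation Golf → Project Zulu.
Hence Operation Tango necessarily comes before Project Zulu.

Yes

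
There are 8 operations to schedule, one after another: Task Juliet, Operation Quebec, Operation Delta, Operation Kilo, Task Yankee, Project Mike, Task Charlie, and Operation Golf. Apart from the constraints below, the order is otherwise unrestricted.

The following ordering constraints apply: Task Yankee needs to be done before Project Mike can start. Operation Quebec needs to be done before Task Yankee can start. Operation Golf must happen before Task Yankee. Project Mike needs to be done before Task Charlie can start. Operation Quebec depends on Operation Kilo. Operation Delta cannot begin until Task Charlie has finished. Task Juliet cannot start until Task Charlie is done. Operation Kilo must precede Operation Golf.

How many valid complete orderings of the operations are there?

Operation Kilo is the only operation with nothing required before it, so every ordering starts there.
Enumerating by repeatedly choosing an available operation (one whose prerequisites are all placed) gives 4 distinct complete orderings.

4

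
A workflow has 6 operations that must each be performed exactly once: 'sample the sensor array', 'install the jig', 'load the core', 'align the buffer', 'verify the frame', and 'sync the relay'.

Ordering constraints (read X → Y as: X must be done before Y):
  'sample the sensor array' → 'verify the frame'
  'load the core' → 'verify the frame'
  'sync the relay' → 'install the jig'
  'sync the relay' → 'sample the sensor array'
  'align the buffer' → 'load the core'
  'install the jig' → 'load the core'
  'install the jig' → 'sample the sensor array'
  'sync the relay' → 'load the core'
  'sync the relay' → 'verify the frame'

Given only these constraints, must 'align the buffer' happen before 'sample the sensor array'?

No

No chain of constraints connects 'align the buffer' to 'sample the sensor array' in either direction.
So 'align the buffer' can come before 'sample the sensor array' or after — it is not forced.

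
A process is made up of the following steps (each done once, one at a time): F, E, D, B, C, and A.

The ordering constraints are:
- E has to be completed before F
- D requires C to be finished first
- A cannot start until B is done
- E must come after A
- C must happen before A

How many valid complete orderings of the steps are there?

9

2 steps have no prerequisites (B, C), so any of them could come first.
Counting all ways to extend the partial order to a total order gives 9.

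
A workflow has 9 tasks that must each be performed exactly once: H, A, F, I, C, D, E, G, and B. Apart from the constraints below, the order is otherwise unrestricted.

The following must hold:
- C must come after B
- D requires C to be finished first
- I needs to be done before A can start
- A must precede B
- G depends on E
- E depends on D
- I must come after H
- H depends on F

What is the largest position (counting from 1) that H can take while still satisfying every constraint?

2

The tasks that are forced after H, directly or by a chain of constraints, are A, I, C, D, E, G, B. That's 7 tasks.
With 7 mandatory successors out of 9 tasks total, the latest slot for H is 9−7 = 2, and it's reachable by doing all non-successors before H.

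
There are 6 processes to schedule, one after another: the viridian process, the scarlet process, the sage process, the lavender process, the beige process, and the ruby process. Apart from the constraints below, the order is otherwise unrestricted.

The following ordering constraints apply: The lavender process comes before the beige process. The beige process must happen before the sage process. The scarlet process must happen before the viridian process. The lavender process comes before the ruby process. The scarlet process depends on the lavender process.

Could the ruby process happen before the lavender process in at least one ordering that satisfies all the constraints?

The constraints give a chain the lavender process → the ruby process, which forces the lavender process before the ruby process.
Hence the ruby process can never be scheduled before the lavender process.

No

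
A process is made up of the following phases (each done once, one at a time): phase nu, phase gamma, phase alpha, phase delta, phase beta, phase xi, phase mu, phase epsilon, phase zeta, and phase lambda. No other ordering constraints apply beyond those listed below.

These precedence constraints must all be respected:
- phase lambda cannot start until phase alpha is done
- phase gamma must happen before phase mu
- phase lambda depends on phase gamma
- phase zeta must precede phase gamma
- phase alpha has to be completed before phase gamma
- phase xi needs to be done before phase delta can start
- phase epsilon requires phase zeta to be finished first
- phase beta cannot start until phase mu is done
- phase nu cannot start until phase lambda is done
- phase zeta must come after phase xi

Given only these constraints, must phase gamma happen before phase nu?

Yes

Tracing the constraints gives a chain: phase gamma → phase lambda → phase nu.
Hence phase gamma necessarily comes before phase nu.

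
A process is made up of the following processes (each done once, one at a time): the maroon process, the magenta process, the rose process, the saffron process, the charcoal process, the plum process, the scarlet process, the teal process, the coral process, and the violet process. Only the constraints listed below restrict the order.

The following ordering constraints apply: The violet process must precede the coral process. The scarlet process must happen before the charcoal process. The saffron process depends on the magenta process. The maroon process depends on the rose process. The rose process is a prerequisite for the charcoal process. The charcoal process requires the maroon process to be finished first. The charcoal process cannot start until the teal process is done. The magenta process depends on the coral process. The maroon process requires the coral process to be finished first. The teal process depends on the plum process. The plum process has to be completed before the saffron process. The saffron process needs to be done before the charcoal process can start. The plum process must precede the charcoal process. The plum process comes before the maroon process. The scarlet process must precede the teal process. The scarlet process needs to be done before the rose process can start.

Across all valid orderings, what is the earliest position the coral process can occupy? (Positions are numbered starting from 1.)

2

Working backwards through the constraints from the coral process, its only required predecessor is the violet process.
So at minimum 1 process comes before the coral process, putting the coral process no earlier than position 2. That position is achievable by scheduling exactly that predecessor first.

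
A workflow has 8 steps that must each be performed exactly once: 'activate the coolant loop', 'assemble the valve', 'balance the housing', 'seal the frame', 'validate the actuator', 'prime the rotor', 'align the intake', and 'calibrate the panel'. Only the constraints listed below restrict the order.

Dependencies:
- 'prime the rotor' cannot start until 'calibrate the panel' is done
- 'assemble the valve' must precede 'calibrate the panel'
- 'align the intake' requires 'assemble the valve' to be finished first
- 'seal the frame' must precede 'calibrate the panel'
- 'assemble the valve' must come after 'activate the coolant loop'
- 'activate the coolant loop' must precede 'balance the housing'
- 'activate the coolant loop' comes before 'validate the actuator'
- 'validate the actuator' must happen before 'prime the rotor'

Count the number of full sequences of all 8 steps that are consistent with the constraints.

297

2 steps have no prerequisites ('activate the coolant loop', 'seal the frame'), so any of them could come first.
Counting all ways to extend the partial order to a total order gives 297.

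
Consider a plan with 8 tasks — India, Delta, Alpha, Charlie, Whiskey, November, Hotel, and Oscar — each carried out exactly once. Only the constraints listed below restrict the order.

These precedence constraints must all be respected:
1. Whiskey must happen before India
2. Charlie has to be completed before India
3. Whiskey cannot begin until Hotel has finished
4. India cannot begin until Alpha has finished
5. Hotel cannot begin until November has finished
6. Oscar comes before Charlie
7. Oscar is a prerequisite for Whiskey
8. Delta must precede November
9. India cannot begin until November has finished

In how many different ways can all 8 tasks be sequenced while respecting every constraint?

The tasks with no prerequisites are Delta, Alpha, Oscar; any of them can be placed first.
Enumerating by repeatedly choosing an available task (one whose prerequisites are all placed) gives 98 distinct complete orderings.

98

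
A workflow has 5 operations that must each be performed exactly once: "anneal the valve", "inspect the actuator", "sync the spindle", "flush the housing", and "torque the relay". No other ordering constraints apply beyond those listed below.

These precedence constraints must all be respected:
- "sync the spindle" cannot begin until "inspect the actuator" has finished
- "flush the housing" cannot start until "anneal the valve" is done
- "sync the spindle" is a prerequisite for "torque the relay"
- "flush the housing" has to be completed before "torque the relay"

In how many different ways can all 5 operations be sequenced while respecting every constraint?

The operations with no prerequisites are "anneal the valve", "inspect the actuator"; any of them can be placed first.
Systematically extending each partial ordering one operation at a time and counting, there are 6 complete orderings.

6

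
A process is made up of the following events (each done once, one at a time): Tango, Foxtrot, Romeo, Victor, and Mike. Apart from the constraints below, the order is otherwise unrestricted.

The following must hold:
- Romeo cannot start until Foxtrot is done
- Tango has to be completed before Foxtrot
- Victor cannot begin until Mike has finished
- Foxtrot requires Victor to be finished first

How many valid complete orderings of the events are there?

3

2 events have no prerequisites (Tango, Mike), so any of them could come first.
Counting all ways to extend the partial order to a total order gives 3.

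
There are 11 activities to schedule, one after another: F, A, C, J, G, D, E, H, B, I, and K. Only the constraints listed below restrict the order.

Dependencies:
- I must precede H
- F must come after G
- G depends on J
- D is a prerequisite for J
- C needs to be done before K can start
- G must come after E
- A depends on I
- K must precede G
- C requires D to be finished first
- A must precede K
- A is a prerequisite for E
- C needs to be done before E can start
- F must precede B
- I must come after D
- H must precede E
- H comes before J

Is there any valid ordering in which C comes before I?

No chain of constraints runs from I to C, so I is not required to come first.
That means at least one valid schedule has C before I.

Yes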